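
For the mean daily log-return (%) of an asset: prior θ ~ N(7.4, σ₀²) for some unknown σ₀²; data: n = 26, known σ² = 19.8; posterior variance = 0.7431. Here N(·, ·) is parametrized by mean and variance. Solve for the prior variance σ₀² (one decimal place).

σ₀² = 30.7

For the Normal–Normal model with known σ², precisions add: τ_n = τ₀ + n/σ².
So 1/σ₀² = 1/0.7431 − 26/19.8 = 1.345714 − 1.313131 = 0.032583.
Hence σ₀² = 1/0.032583 ≈ 30.7.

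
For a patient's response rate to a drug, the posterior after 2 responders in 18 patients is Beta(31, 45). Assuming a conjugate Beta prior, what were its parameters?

A Beta(a, b) prior with s successes and f failures in binomial data gives a Beta(a+s, b+f) posterior.
Subtract the data counts: 31−2=29, 45−16=29.

Beta(29, 29)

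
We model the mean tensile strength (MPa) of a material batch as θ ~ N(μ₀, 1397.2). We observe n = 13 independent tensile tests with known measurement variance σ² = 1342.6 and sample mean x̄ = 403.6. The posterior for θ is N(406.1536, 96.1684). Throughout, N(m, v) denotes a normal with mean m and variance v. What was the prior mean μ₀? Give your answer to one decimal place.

μ₀ = 440.7

The posterior mean is a precision-weighted average: μ_n = (τ₀μ₀ + τ_data·x̄)/(τ₀+τ_data), with τ₀=1/σ₀² and τ_data=n/σ².
Here τ₀ = 1/1397.2 = 0.000716 and τ_data = 13/1342.6 = 0.009683, so τ_n = 0.010399.
Rearranging for μ₀: μ₀ = (μ_n·τ_n − τ_data·x̄)/τ₀ = (406.1536·0.010399 − 0.009683·403.6) / 0.000716 = 0.315532/0.000716 ≈ 440.7.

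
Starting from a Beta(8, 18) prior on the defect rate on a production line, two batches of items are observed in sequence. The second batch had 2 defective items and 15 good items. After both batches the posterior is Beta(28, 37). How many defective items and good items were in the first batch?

18 defective items and 4 good items

Because Beta–binomial updating is additive in the counts, the combined data contributed (α_post−α_prior, β_post−β_prior) successes and failures.
Total across both batches: 28−8=20 defective items, 37−18=19 good items.
Subtract the second batch: 20−2=18 defective items and 19−15=4 good items.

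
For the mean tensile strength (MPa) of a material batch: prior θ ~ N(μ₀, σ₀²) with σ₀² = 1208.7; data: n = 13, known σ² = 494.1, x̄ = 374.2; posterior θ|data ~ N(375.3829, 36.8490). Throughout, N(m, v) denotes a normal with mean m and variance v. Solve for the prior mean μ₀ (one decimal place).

With known observation variance, the Normal–Normal posterior has precision τ_n = τ₀ + n/σ² and mean μ_n = (τ₀μ₀ + (n/σ²)x̄)/τ_n.
Here τ₀ = 1/1208.7 = 0.000827 and τ_data = 13/494.1 = 0.026310, so τ_n = 0.027137.
Rearranging for μ₀: μ₀ = (μ_n·τ_n − τ_data·x̄)/τ₀ = (375.3829·0.027137 − 0.026310·374.2) / 0.000827 = 0.341564/0.000827 ≈ 413.0.

μ₀ = 413.0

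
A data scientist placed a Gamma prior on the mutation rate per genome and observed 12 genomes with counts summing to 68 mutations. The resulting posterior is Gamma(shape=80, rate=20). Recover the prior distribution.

Gamma(shape=12, rate=8)

Gamma–Poisson conjugacy: posterior shape = α + Σxᵢ, posterior rate = β + n.
So α = 80 − 68 = 12 and β = 20 − 12 = 8.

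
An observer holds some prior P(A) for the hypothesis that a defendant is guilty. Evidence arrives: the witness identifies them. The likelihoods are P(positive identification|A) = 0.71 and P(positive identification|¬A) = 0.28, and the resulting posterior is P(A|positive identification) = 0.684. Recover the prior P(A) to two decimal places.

P(A) = 0.46

Bayes' rule in odds form gives O(A|E) = O(A)·[P(E|A)/P(E|¬A)], hence O(A) = O(A|E)/LR.
Posterior odds = 0.684/(1−0.684) = 2.1646. LR = 0.71/0.28 = 2.5357.
Prior odds = 2.1646/2.5357 = 0.8536, so P(A) = 0.8536/(1+0.8536) ≈ 0.46.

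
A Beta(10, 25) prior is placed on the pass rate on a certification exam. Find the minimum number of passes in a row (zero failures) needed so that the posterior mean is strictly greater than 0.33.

k = 3

After k passes and 0 failures the posterior is Beta(10+k, 25), with mean (10+k)/(10+25+k).
Set (10+k)/(35+k) > 0.33 and solve: k > (0.33·35 − 10)/(1 − 0.33) = 2.313.
The smallest integer exceeding 2.313 is 3.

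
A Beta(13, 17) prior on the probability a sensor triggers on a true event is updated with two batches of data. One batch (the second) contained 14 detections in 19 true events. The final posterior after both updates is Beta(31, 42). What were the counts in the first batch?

4 detections and 20 misses

Sequential conjugate updates are equivalent to a single update on the pooled data, so total successes = posterior α − prior α and total failures = posterior β − prior β.
Total across both batches: 31−13=18 detections, 42−17=25 misses.
Subtract the second batch: 18−14=4 detections and 25−5=20 misses.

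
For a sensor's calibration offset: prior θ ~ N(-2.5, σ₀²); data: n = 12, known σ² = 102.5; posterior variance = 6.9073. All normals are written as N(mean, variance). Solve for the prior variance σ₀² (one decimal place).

Posterior precision equals prior precision plus data precision: 1/σ_n² = 1/σ₀² + n/σ².
So 1/σ₀² = 1/6.9073 − 12/102.5 = 0.144774 − 0.117073 = 0.027701.
Hence σ₀² = 1/0.027701 ≈ 36.1.

σ₀² = 36.1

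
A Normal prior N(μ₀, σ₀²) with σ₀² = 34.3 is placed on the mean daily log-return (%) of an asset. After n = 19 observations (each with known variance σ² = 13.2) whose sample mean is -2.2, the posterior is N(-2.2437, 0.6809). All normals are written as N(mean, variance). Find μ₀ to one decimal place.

μ₀ = -4.4

With known observation variance, the Normal–Normal posterior has precision τ_n = τ₀ + n/σ² and mean μ_n = (τ₀μ₀ + (n/σ²)x̄)/τ_n.
Here τ₀ = 1/34.3 = 0.029155 and τ_data = 19/13.2 = 1.439394, so τ_n = 1.468549.
Rearranging for μ₀: μ₀ = (μ_n·τ_n − τ_data·x̄)/τ₀ = (-2.2437·1.468549 − 1.439394·-2.2) / 0.029155 = -0.128317/0.029155 ≈ -4.4.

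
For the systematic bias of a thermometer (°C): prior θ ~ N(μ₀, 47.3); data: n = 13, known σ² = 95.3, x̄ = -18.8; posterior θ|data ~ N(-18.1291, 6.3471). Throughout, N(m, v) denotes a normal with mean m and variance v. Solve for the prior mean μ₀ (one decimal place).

μ₀ = -13.8

The posterior mean is a precision-weighted average: μ_n = (τ₀μ₀ + τ_data·x̄)/(τ₀+τ_data), with τ₀=1/σ₀² and τ_data=n/σ².
Here τ₀ = 1/47.3 = 0.021142 and τ_data = 13/95.3 = 0.136411, so τ_n = 0.157553.
Rearranging for μ₀: μ₀ = (μ_n·τ_n − τ_data·x̄)/τ₀ = (-18.1291·0.157553 − 0.136411·-18.8) / 0.021142 = -0.291767/0.021142 ≈ -13.8.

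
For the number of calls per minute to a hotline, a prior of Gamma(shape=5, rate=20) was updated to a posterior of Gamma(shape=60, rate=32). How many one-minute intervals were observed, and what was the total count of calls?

n = 12 one-minute intervals with total 55 calls

A Gamma(α, β) prior (rate parametrization) on a Poisson rate with n observations summing to S gives posterior Gamma(α+S, β+n).
Matching: Σxᵢ = 60 − 5 = 55 and n = 32 − 20 = 12.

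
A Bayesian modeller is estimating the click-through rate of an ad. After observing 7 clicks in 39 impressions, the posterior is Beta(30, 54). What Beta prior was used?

A Beta(α, β) prior with s successes and f failures in binomial data gives a Beta(α+s, β+f) posterior.
So α = 30 − 7 = 23 and β = 54 − 32 = 22.

Beta(23, 22)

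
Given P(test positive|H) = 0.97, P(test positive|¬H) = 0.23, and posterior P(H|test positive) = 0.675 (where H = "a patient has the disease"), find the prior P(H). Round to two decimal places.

Bayes' rule in odds form gives O(H|E) = O(H)·[P(E|H)/P(E|¬H)], hence O(H) = O(H|E)/LR.
Posterior odds = 0.675/(1−0.675) = 2.0769. LR = 0.97/0.23 = 4.2174.
Prior odds = 2.0769/4.2174 = 0.4925, so P(H) = 0.4925/(1+0.4925) ≈ 0.33.

P(H) = 0.33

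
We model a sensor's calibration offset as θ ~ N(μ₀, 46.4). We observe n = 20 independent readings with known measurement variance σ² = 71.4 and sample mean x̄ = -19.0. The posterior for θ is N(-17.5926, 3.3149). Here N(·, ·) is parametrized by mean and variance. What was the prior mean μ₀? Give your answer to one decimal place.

The posterior mean is a precision-weighted average: μ_n = (τ₀μ₀ + τ_data·x̄)/(τ₀+τ_data), with τ₀=1/σ₀² and τ_data=n/σ².
Here τ₀ = 1/46.4 = 0.021552 and τ_data = 20/71.4 = 0.280112, so τ_n = 0.301664.
Rearranging for μ₀: μ₀ = (μ_n·τ_n − τ_data·x̄)/τ₀ = (-17.5926·0.301664 − 0.280112·-19.0) / 0.021552 = 0.015074/0.021552 ≈ 0.7.

μ₀ = 0.7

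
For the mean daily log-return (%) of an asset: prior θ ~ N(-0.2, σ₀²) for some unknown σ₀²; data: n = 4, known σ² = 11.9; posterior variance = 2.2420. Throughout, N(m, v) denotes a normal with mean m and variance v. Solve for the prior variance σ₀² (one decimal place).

For the Normal–Normal model with known σ², precisions add: τ_n = τ₀ + n/σ².
So 1/σ₀² = 1/2.2420 − 4/11.9 = 0.446030 − 0.336134 = 0.109896.
Hence σ₀² = 1/0.109896 ≈ 9.1.

σ₀² = 9.1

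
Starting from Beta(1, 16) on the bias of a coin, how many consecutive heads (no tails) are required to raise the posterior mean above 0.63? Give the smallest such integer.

k = 27

After k heads and 0 tails the posterior is Beta(1+k, 16), with mean (1+k)/(1+16+k).
Set (1+k)/(17+k) > 0.63 and solve: k > (0.63·17 − 1)/(1 − 0.63) = 26.243.
The smallest integer exceeding 26.243 is 27, and checking k=27: (28)/(44) = 0.6364 > 0.63.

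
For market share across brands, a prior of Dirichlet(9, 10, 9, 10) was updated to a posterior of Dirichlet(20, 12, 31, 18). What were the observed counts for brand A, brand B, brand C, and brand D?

counts (11, 2, 22, 8)

For a Dirichlet(α) prior with multinomial counts c, the posterior is Dirichlet(α + c) componentwise.
Counts are posterior − prior componentwise: 20−9=11, 12−10=2, 31−9=22, 18−10=8.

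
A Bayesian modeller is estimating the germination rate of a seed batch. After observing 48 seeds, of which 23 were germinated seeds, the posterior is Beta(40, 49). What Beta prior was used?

Beta(17, 24)

Under Beta–binomial conjugacy the posterior parameters are (a+s, b+f).
Subtract the data counts: 40−23=17, 49−25=24.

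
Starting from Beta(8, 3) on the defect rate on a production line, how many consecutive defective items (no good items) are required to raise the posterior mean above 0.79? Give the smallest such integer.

After k defective items and 0 good items the posterior is Beta(8+k, 3), with mean (8+k)/(8+3+k).
Set (8+k)/(11+k) > 0.79 and solve: k > (0.79·11 − 8)/(1 − 0.79) = 3.286.
The smallest integer exceeding 3.286 is 4, and checking k=4: (12)/(15) = 0.8000 > 0.79.

k = 4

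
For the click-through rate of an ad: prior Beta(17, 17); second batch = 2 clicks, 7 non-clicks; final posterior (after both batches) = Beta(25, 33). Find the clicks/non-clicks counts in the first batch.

6 clicks and 9 non-clicks

Sequential conjugate updates are equivalent to a single update on the pooled data, so total successes = posterior α − prior α and total failures = posterior β − prior β.
Total across both batches: 25−17=8 clicks, 33−17=16 non-clicks.
Subtract the second batch: 8−2=6 clicks and 16−7=9 non-clicks.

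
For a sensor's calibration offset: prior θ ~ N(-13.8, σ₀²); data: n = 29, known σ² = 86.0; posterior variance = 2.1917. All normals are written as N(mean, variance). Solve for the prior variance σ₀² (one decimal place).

σ₀² = 8.4

For the Normal–Normal model with known σ², precisions add: τ_n = τ₀ + n/σ².
So 1/σ₀² = 1/2.1917 − 29/86.0 = 0.456267 − 0.337209 = 0.119058.
Hence σ₀² = 1/0.119058 ≈ 8.4.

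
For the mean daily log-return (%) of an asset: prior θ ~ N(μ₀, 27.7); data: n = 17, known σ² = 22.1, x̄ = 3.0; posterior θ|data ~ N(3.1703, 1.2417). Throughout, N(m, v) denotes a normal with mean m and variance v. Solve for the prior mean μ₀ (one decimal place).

μ₀ = 6.8

The posterior mean is a precision-weighted average: μ_n = (τ₀μ₀ + τ_data·x̄)/(τ₀+τ_data), with τ₀=1/σ₀² and τ_data=n/σ².
Here τ₀ = 1/27.7 = 0.036101 and τ_data = 17/22.1 = 0.769231, so τ_n = 0.805332.
Rearranging for μ₀: μ₀ = (μ_n·τ_n − τ_data·x̄)/τ₀ = (3.1703·0.805332 − 0.769231·3.0) / 0.036101 = 0.245451/0.036101 ≈ 6.8.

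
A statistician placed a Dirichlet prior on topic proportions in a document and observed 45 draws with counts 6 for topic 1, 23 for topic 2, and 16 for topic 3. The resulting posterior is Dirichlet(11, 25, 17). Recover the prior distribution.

Dirichlet(5, 2, 1)

For a Dirichlet(α) prior with multinomial counts c, the posterior is Dirichlet(α + c) componentwise.
Subtract each count from the matching posterior parameter: 11−6=5, 25−23=2, 17−16=1.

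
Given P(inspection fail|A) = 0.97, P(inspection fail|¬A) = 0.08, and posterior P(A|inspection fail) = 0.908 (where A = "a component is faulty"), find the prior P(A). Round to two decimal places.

P(A) = 0.45

Bayes' rule in odds form gives O(A|E) = O(A)·[P(E|A)/P(E|¬A)], hence O(A) = O(A|E)/LR.
Posterior odds = 0.908/(1−0.908) = 9.8696. LR = 0.97/0.08 = 12.1250.
Prior odds = 9.8696/12.1250 = 0.8140, so P(A) = 0.8140/(1+0.8140) ≈ 0.45.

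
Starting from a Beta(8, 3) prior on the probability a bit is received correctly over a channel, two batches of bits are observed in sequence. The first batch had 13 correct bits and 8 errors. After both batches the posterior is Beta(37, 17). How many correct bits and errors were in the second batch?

16 correct bits and 6 errors

Sequential conjugate updates are equivalent to a single update on the pooled data, so total successes = posterior α − prior α and total failures = posterior β − prior β.
Total across both batches: 37−8=29 correct bits, 17−3=14 errors.
Subtract the first batch: 29−13=16 correct bits and 14−8=6 errors.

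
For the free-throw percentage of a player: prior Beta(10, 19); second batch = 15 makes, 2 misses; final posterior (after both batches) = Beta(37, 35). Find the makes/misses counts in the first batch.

Because Beta–binomial updating is additive in the counts, the combined data contributed (α_post−α_prior, β_post−β_prior) successes and failures.
Total across both batches: 37−10=27 makes, 35−19=16 misses.
Subtract the second batch: 27−15=12 makes and 16−2=14 misses.

12 makes and 14 misses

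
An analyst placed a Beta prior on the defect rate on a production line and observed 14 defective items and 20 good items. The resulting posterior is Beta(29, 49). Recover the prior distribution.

Beta is conjugate to the binomial likelihood: posterior = Beta(α+s, β+f).
So α = 29 − 14 = 15 and β = 49 − 20 = 29.

Beta(15, 29)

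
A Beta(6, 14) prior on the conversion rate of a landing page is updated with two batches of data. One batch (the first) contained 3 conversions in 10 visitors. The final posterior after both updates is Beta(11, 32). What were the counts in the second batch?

Because Beta–binomial updating is additive in the counts, the combined data contributed (α_post−α_prior, β_post−β_prior) successes and failures.
Total across both batches: 11−6=5 conversions, 32−14=18 bounces.
Subtract the first batch: 5−3=2 conversions and 18−7=11 bounces.

2 conversions and 11 bounces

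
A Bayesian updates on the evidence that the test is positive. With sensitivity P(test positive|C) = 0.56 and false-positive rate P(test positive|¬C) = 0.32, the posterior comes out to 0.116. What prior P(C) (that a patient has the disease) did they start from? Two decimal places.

P(C) = 0.07

Bayes' rule in odds form gives O(C|E) = O(C)·[P(E|C)/P(E|¬C)], hence O(C) = O(C|E)/LR.
Posterior odds = 0.116/(1−0.116) = 0.1312. LR = 0.56/0.32 = 1.7500.
Prior odds = 0.1312/1.7500 = 0.0750, so P(C) = 0.0750/(1+0.0750) ≈ 0.07.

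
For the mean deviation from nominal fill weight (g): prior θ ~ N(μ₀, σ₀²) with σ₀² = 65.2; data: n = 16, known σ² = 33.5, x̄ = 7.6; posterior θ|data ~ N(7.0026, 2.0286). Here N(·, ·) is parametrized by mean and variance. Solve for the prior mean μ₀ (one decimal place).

μ₀ = -11.6

The posterior mean is a precision-weighted average: μ_n = (τ₀μ₀ + τ_data·x̄)/(τ₀+τ_data), with τ₀=1/σ₀² and τ_data=n/σ².
Here τ₀ = 1/65.2 = 0.015337 and τ_data = 16/33.5 = 0.477612, so τ_n = 0.492949.
Rearranging for μ₀: μ₀ = (μ_n·τ_n − τ_data·x̄)/τ₀ = (7.0026·0.492949 − 0.477612·7.6) / 0.015337 = -0.177927/0.015337 ≈ -11.6.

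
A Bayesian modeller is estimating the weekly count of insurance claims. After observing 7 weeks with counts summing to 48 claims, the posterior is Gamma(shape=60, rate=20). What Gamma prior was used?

Gamma(shape=12, rate=13)

Gamma–Poisson conjugacy: posterior shape = α + Σxᵢ, posterior rate = β + n.
So α = 60 − 48 = 12 and β = 20 − 7 = 13.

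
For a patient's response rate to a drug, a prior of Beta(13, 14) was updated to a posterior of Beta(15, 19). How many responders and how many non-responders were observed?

Under Beta–binomial conjugacy the posterior parameters are (a+s, b+f).
Match parameters: s=15−13=2, f=19−14=5.

2 responders and 5 non-responders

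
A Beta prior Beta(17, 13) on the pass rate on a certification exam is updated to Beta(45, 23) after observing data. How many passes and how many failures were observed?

28 passes and 10 failures

Under Beta–binomial conjugacy the posterior parameters are (a+s, b+f).
Match parameters: s=45−17=28, f=23−13=10.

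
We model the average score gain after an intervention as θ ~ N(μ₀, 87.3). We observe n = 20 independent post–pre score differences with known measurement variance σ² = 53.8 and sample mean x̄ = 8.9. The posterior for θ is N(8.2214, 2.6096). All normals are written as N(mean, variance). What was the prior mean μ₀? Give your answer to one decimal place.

The posterior mean is a precision-weighted average: μ_n = (τ₀μ₀ + τ_data·x̄)/(τ₀+τ_data), with τ₀=1/σ₀² and τ_data=n/σ².
Here τ₀ = 1/87.3 = 0.011455 and τ_data = 20/53.8 = 0.371747, so τ_n = 0.383202.
Rearranging for μ₀: μ₀ = (μ_n·τ_n − τ_data·x̄)/τ₀ = (8.2214·0.383202 − 0.371747·8.9) / 0.011455 = -0.158091/0.011455 ≈ -13.8.

μ₀ = -13.8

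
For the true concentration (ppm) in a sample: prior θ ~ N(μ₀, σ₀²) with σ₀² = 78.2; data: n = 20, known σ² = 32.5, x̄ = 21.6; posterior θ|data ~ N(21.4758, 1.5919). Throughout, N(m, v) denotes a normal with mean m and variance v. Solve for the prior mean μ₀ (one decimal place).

With known observation variance, the Normal–Normal posterior has precision τ_n = τ₀ + n/σ² and mean μ_n = (τ₀μ₀ + (n/σ²)x̄)/τ_n.
Here τ₀ = 1/78.2 = 0.012788 and τ_data = 20/32.5 = 0.615385, so τ_n = 0.628173.
Rearranging for μ₀: μ₀ = (μ_n·τ_n − τ_data·x̄)/τ₀ = (21.4758·0.628173 − 0.615385·21.6) / 0.012788 = 0.198202/0.012788 ≈ 15.5.

μ₀ = 15.5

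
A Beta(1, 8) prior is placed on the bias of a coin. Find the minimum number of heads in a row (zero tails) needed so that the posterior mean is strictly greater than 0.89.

After k heads and 0 tails the posterior is Beta(1+k, 8), with mean (1+k)/(1+8+k).
Set (1+k)/(9+k) > 0.89 and solve: k > (0.89·9 − 1)/(1 − 0.89) = 63.727.
The smallest integer exceeding 63.727 is 64.

k = 64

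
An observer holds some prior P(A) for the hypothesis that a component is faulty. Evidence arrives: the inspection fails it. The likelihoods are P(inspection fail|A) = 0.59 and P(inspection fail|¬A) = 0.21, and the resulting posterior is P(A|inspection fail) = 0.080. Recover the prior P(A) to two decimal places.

P(A) = 0.03

Bayes' rule in odds form gives O(A|E) = O(A)·[P(E|A)/P(E|¬A)], hence O(A) = O(A|E)/LR.
Posterior odds = 0.080/(1−0.080) = 0.0870. LR = 0.59/0.21 = 2.8095.
Prior odds = 0.0870/2.8095 = 0.0310, so P(A) = 0.0310/(1+0.0310) ≈ 0.03.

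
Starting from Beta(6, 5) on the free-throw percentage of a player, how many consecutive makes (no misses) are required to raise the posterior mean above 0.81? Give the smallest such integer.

k = 16

After k makes and 0 misses the posterior is Beta(6+k, 5), with mean (6+k)/(6+5+k).
Set (6+k)/(11+k) > 0.81 and solve: k > (0.81·11 − 6)/(1 − 0.81) = 15.316.
The smallest integer exceeding 15.316 is 16.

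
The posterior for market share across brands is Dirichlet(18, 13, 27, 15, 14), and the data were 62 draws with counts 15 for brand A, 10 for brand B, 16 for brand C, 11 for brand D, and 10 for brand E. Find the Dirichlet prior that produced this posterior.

For a Dirichlet(α) prior with multinomial counts c, the posterior is Dirichlet(α + c) componentwise.
Subtract each count from the matching posterior parameter: 18−15=3, 13−10=3, 27−16=11, 15−11=4, 14−10=4.

Dirichlet(3, 3, 11, 4, 4)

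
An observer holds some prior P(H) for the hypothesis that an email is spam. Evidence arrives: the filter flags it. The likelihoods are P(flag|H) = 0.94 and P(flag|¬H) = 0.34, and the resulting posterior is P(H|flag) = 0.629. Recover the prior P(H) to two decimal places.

P(H) = 0.38

Bayes' rule in odds form gives O(H|E) = O(H)·[P(E|H)/P(E|¬H)], hence O(H) = O(H|E)/LR.
Posterior odds = 0.629/(1−0.629) = 1.6954. LR = 0.94/0.34 = 2.7647.
Prior odds = 1.6954/2.7647 = 0.6132, so P(H) = 0.6132/(1+0.6132) ≈ 0.38.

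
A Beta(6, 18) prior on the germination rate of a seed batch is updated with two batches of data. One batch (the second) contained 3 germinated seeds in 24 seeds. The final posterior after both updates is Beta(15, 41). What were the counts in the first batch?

6 germinated seeds and 2 non-germinating seeds

Sequential conjugate updates are equivalent to a single update on the pooled data, so total successes = posterior α − prior α and total failures = posterior β − prior β.
Total across both batches: 15−6=9 germinated seeds, 41−18=23 non-germinating seeds.
Subtract the second batch: 9−3=6 germinated seeds and 23−21=2 non-germinating seeds.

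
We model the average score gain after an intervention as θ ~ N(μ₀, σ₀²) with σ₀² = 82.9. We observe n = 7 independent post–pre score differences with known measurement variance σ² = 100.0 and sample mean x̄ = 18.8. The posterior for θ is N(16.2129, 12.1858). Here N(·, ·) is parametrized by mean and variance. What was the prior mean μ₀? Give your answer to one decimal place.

With known observation variance, the Normal–Normal posterior has precision τ_n = τ₀ + n/σ² and mean μ_n = (τ₀μ₀ + (n/σ²)x̄)/τ_n.
Here τ₀ = 1/82.9 = 0.012063 and τ_data = 7/100.0 = 0.070000, so τ_n = 0.082063.
Rearranging for μ₀: μ₀ = (μ_n·τ_n − τ_data·x̄)/τ₀ = (16.2129·0.082063 − 0.070000·18.8) / 0.012063 = 0.014479/0.012063 ≈ 1.2.

μ₀ = 1.2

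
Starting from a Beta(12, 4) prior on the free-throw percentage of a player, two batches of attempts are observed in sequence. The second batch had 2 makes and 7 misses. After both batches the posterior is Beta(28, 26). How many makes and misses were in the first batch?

14 makes and 15 misses

Sequential conjugate updates are equivalent to a single update on the pooled data, so total successes = posterior α − prior α and total failures = posterior β − prior β.
Total across both batches: 28−12=16 makes, 26−4=22 misses.
Subtract the second batch: 16−2=14 makes and 22−7=15 misses.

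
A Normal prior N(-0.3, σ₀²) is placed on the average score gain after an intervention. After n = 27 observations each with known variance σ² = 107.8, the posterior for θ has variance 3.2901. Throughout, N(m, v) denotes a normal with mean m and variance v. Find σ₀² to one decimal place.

Posterior precision equals prior precision plus data precision: 1/σ_n² = 1/σ₀² + n/σ².
So 1/σ₀² = 1/3.2901 − 27/107.8 = 0.303942 − 0.250464 = 0.053478.
Hence σ₀² = 1/0.053478 ≈ 18.7.

σ₀² = 18.7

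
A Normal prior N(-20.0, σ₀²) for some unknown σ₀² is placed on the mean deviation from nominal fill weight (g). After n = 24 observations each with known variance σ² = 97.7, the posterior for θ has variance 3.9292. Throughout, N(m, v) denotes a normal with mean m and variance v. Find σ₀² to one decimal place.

Posterior precision equals prior precision plus data precision: 1/σ_n² = 1/σ₀² + n/σ².
So 1/σ₀² = 1/3.9292 − 24/97.7 = 0.254505 − 0.245650 = 0.008855.
Hence σ₀² = 1/0.008855 ≈ 112.9.

σ₀² = 112.9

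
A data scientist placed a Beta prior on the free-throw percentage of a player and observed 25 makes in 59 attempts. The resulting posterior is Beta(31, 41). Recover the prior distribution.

Beta(6, 7)

Under Beta–binomial conjugacy the posterior parameters are (a+s, b+f).
Subtract the data counts: 31−25=6, 41−34=7.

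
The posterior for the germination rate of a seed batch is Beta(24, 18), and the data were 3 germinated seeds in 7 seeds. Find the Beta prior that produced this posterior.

Beta(21, 14)

A Beta(a, b) prior with s successes and f failures in binomial data gives a Beta(a+s, b+f) posterior.
So a = 24 − 3 = 21 and b = 18 − 4 = 14.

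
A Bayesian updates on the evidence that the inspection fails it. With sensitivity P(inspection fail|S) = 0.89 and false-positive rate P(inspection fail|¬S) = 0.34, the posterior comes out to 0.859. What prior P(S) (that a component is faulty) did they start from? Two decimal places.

P(S) = 0.70

In odds form, posterior odds = prior odds × likelihood ratio, so prior odds = posterior odds ÷ LR.
Posterior odds = 0.859/(1−0.859) = 6.0922. LR = 0.89/0.34 = 2.6176.
Prior odds = 6.0922/2.6176 = 2.3274, so P(S) = 2.3274/(1+2.3274) ≈ 0.70.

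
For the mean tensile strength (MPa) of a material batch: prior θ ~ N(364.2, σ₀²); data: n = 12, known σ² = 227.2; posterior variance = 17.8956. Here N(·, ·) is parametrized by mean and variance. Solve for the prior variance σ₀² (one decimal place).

σ₀² = 326.5

Posterior precision equals prior precision plus data precision: 1/σ_n² = 1/σ₀² + n/σ².
So 1/σ₀² = 1/17.8956 − 12/227.2 = 0.055880 − 0.052817 = 0.003063.
Hence σ₀² = 1/0.003063 ≈ 326.5.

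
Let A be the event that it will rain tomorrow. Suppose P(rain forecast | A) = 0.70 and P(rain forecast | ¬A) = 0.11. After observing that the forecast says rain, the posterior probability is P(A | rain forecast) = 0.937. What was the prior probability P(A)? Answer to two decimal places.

P(A) = 0.70

Bayes' rule in odds form gives O(A|E) = O(A)·[P(E|A)/P(E|¬A)], hence O(A) = O(A|E)/LR.
Posterior odds = 0.937/(1−0.937) = 14.8730. LR = 0.70/0.11 = 6.3636.
Prior odds = 14.8730/6.3636 = 2.3372, so P(A) = 2.3372/(1+2.3372) ≈ 0.70.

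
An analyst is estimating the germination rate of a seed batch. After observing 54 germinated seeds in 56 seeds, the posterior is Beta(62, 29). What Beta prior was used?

Beta(8, 27)

Under Beta–binomial conjugacy the posterior parameters are (a+s, b+f).
Subtract the data counts: 62−54=8, 29−2=27.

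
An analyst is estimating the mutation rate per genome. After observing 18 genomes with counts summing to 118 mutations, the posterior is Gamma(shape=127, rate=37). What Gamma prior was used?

Gamma–Poisson conjugacy: posterior shape = α + Σxᵢ, posterior rate = β + n.
So α = 127 − 118 = 9 and β = 37 − 18 = 19.

Gamma(shape=9, rate=19)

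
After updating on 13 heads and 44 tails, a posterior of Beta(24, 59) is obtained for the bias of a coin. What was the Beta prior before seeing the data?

Under Beta–binomial conjugacy the posterior parameters are (α+s, β+f).
Subtract the data counts: 24−13=11, 59−44=15.

Beta(11, 15)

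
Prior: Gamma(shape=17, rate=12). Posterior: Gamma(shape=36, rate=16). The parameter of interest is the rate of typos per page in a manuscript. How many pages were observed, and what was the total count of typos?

Gamma–Poisson conjugacy: posterior shape = α + Σxᵢ, posterior rate = β + n.
Matching: Σxᵢ = 36 − 17 = 19 and n = 16 − 12 = 4.

n = 4 pages with total 19 typos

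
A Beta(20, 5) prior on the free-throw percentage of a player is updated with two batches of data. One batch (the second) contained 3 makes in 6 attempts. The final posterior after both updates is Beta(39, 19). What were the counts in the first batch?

16 makes and 11 misses

Because Beta–binomial updating is additive in the counts, the combined data contributed (α_post−α_prior, β_post−β_prior) successes and failures.
Total across both batches: 39−20=19 makes, 19−5=14 misses.
Subtract the second batch: 19−3=16 makes and 14−3=11 misses.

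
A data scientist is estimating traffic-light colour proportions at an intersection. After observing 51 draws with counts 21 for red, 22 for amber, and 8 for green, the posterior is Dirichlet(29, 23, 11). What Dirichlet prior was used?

Dirichlet(8, 1, 3)

For a Dirichlet(α) prior with multinomial counts c, the posterior is Dirichlet(α + c) componentwise.
Subtract each count from the matching posterior parameter: 29−21=8, 23−22=1, 11−8=3.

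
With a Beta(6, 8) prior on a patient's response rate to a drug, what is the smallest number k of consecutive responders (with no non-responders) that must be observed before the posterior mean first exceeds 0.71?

After k responders and 0 non-responders the posterior is Beta(6+k, 8), with mean (6+k)/(6+8+k).
Set (6+k)/(14+k) > 0.71 and solve: k > (0.71·14 − 6)/(1 − 0.71) = 13.586.
The smallest integer exceeding 13.586 is 14.

k = 14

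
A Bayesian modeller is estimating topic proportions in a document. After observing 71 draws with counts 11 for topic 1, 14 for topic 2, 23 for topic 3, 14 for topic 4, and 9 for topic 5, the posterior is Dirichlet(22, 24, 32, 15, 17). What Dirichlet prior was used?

For a Dirichlet(α) prior with multinomial counts c, the posterior is Dirichlet(α + c) componentwise.
Subtract each count from the matching posterior parameter: 22−11=11, 24−14=10, 32−23=9, 15−14=1, 17−9=8.

Dirichlet(11, 10, 9, 1, 8)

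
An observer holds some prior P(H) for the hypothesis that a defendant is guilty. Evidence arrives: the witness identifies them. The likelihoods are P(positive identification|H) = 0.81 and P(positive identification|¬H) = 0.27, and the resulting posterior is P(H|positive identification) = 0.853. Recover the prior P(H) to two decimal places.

P(H) = 0.66

In odds form, posterior odds = prior odds × likelihood ratio, so prior odds = posterior odds ÷ LR.
Posterior odds = 0.853/(1−0.853) = 5.8027. LR = 0.81/0.27 = 3.0000.
Prior odds = 5.8027/3.0000 = 1.9342, so P(H) = 1.9342/(1+1.9342) ≈ 0.66.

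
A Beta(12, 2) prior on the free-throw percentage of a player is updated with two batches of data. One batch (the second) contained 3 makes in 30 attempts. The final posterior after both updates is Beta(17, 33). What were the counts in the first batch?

Because Beta–binomial updating is additive in the counts, the combined data contributed (α_post−α_prior, β_post−β_prior) successes and failures.
Total across both batches: 17−12=5 makes, 33−2=31 misses.
Subtract the second batch: 5−3=2 makes and 31−27=4 misses.

2 makes and 4 misses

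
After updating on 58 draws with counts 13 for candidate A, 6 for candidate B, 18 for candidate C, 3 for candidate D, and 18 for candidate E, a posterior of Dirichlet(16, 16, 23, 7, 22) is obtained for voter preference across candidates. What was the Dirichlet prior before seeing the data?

For a Dirichlet(α) prior with multinomial counts c, the posterior is Dirichlet(α + c) componentwise.
Subtract each count from the matching posterior parameter: 16−13=3, 16−6=10, 23−18=5, 7−3=4, 22−18=4.

Dirichlet(3, 10, 5, 4, 4)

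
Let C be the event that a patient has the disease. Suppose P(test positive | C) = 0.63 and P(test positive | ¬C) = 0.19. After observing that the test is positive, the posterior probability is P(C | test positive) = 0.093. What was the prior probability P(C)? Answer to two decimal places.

In odds form, posterior odds = prior odds × likelihood ratio, so prior odds = posterior odds ÷ LR.
Posterior odds = 0.093/(1−0.093) = 0.1025. LR = 0.63/0.19 = 3.3158.
Prior odds = 0.1025/3.3158 = 0.0309, so P(C) = 0.0309/(1+0.0309) ≈ 0.03.

P(C) = 0.03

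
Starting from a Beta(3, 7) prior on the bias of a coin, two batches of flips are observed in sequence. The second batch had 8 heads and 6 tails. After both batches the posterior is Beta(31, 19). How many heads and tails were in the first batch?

20 heads and 6 tails

Because Beta–binomial updating is additive in the counts, the combined data contributed (α_post−α_prior, β_post−β_prior) successes and failures.
Total across both batches: 31−3=28 heads, 19−7=12 tails.
Subtract the second batch: 28−8=20 heads and 12−6=6 tails.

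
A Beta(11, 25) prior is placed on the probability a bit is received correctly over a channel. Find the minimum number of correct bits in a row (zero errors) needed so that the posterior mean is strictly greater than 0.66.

k = 38

After k correct bits and 0 errors the posterior is Beta(11+k, 25), with mean (11+k)/(11+25+k).
Set (11+k)/(36+k) > 0.66 and solve: k > (0.66·36 − 11)/(1 − 0.66) = 37.529.
The smallest integer exceeding 37.529 is 38, and checking k=38: (49)/(74) = 0.6622 > 0.66.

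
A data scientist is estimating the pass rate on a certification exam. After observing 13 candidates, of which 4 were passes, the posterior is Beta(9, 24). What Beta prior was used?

Beta(5, 15)

Under Beta–binomial conjugacy the posterior parameters are (α+s, β+f).
So α = 9 − 4 = 5 and β = 24 − 9 = 15.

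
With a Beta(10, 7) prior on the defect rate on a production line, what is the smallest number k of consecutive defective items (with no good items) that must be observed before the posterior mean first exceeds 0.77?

k = 14

After k defective items and 0 good items the posterior is Beta(10+k, 7), with mean (10+k)/(10+7+k).
Set (10+k)/(17+k) > 0.77 and solve: k > (0.77·17 − 10)/(1 − 0.77) = 13.435.
The smallest integer exceeding 13.435 is 14.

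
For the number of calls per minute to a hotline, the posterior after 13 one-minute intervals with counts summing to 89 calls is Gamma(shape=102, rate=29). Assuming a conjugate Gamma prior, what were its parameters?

A Gamma(α, β) prior (rate parametrization) on a Poisson rate with n observations summing to S gives posterior Gamma(α+S, β+n).
So α = 102 − 89 = 13 and β = 29 − 13 = 16.

Gamma(shape=13, rate=16)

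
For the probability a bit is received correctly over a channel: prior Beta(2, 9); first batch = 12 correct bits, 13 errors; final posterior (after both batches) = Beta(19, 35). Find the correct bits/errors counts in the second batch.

5 correct bits and 13 errors

Sequential conjugate updates are equivalent to a single update on the pooled data, so total successes = posterior α − prior α and total failures = posterior β − prior β.
Total across both batches: 19−2=17 correct bits, 35−9=26 errors.
Subtract the first batch: 17−12=5 correct bits and 26−13=13 errors.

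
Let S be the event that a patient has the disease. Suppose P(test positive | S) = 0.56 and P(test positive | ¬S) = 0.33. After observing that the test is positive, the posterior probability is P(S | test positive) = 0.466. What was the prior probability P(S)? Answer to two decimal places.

P(S) = 0.34

Bayes' rule in odds form gives O(S|E) = O(S)·[P(E|S)/P(E|¬S)], hence O(S) = O(S|E)/LR.
Posterior odds = 0.466/(1−0.466) = 0.8727. LR = 0.56/0.33 = 1.6970.
Prior odds = 0.8727/1.6970 = 0.5143, so P(S) = 0.5143/(1+0.5143) ≈ 0.34.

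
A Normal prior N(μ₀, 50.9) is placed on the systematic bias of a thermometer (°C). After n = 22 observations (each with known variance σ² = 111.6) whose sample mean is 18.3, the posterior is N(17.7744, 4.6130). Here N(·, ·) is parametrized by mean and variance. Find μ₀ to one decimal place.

μ₀ = 12.5

The posterior mean is a precision-weighted average: μ_n = (τ₀μ₀ + τ_data·x̄)/(τ₀+τ_data), with τ₀=1/σ₀² and τ_data=n/σ².
Here τ₀ = 1/50.9 = 0.019646 and τ_data = 22/111.6 = 0.197133, so τ_n = 0.216779.
Rearranging for μ₀: μ₀ = (μ_n·τ_n − τ_data·x̄)/τ₀ = (17.7744·0.216779 − 0.197133·18.3) / 0.019646 = 0.245583/0.019646 ≈ 12.5.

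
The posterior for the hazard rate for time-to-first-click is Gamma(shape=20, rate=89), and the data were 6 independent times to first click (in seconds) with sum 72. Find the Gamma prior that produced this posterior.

For an exponential likelihood with a Gamma(α, β) prior on the rate, n observations with total T give posterior Gamma(α+n, β+T).
So α = 20 − 6 = 14 and β = 89 − 72 = 17.

Gamma(shape=14, rate=17)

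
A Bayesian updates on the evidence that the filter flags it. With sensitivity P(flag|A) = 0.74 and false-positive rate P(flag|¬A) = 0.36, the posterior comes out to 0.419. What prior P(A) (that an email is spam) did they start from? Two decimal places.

Bayes' rule in odds form gives O(A|E) = O(A)·[P(E|A)/P(E|¬A)], hence O(A) = O(A|E)/LR.
Posterior odds = 0.419/(1−0.419) = 0.7212. LR = 0.74/0.36 = 2.0556.
Prior odds = 0.7212/2.0556 = 0.3508, so P(A) = 0.3508/(1+0.3508) ≈ 0.26.

P(A) = 0.26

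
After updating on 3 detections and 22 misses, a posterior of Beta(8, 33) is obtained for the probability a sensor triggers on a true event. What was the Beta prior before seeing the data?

Beta is conjugate to the binomial likelihood: posterior = Beta(a+s, b+f).
Subtract the data counts: 8−3=5, 33−22=11.

Beta(5, 11)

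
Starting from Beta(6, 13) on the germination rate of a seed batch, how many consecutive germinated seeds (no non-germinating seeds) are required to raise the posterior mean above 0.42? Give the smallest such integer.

k = 4

After k germinated seeds and 0 non-germinating seeds the posterior is Beta(6+k, 13), with mean (6+k)/(6+13+k).
Set (6+k)/(19+k) > 0.42 and solve: k > (0.42·19 − 6)/(1 − 0.42) = 3.414.
The smallest integer exceeding 3.414 is 4.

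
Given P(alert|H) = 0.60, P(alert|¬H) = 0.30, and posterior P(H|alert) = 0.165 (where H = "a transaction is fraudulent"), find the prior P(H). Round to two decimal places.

In odds form, posterior odds = prior odds × likelihood ratio, so prior odds = posterior odds ÷ LR.
Posterior odds = 0.165/(1−0.165) = 0.1976. LR = 0.60/0.30 = 2.0000.
Prior odds = 0.1976/2.0000 = 0.0988, so P(H) = 0.0988/(1+0.0988) ≈ 0.09.

P(H) = 0.09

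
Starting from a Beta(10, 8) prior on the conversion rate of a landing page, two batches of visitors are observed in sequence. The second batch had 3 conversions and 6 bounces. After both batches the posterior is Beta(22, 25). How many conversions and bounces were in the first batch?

Sequential conjugate updates are equivalent to a single update on the pooled data, so total successes = posterior α − prior α and total failures = posterior β − prior β.
Total across both batches: 22−10=12 conversions, 25−8=17 bounces.
Subtract the second batch: 12−3=9 conversions and 17−6=11 bounces.

9 conversions and 11 bounces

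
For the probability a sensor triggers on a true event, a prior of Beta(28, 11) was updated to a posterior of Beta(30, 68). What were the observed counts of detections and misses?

Under Beta–binomial conjugacy the posterior parameters are (α+s, β+f).
Match parameters: s=30−28=2, f=68−11=57.

2 detections and 57 misses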